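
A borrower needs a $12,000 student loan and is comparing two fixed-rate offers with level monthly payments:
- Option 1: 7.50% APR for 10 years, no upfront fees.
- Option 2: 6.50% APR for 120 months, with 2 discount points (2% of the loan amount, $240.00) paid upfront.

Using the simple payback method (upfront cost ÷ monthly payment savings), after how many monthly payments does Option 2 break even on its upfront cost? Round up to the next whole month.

39 months

Option 1: monthly rate = 7.5%/12 = 0.0062500; payment = 12,000 × 0.0062500 / (1 − (1+0.0062500)^−120) = $142.44.
Option 2: monthly rate = 6.5%/12 = 0.0054167; payment = 12,000 × 0.0054167 / (1 − (1+0.0054167)^−120) = $136.26.
Monthly savings = $142.44 − $136.26 = $6.18.
Break-even = $240.00 / $6.18 = 38.83 → 39 months.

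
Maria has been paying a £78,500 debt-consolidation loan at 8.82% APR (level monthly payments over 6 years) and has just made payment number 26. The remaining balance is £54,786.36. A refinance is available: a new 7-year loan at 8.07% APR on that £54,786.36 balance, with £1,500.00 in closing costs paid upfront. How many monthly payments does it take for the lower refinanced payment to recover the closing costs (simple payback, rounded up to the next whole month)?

3 months

Current payment = 78,500 × 8.82%/12 / (1 − (1+0.0073500)^−72) = £1,408.00.
Refinanced payment = 54,786.36 × 0.0067250 / (1 − (1+0.0067250)^−84) = £855.82.
Monthly savings = £1,408.00 − £855.82 = £552.18.
Break-even = £1,500.00 / £552.18 = 2.72 → 3 months.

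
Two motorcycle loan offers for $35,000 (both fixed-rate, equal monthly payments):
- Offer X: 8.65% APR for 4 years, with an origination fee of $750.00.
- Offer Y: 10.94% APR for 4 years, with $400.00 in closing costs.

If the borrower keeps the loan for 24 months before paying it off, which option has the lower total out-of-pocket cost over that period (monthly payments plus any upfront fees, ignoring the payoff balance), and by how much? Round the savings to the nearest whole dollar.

Offer X: at 8.65% the monthly rate is 0.0072083, so the payment is 35,000 × 0.0072083 / (1 − 1.0072083^−48) = $865.17.
Offer Y: monthly rate = 10.94%/12 = 0.0091167; payment = 35,000 × 0.0091167 / (1 − (1+0.0091167)^−48) = $903.57.
Over 24 months: Offer X costs 24 × $865.17 + $750.00 = $21,514.08; Offer Y costs 24 × $903.57 + $400.00 = $22,085.68.
Offer X is cheaper by $22,085.68 − $21,514.08 = $571.60.

Offer X by $572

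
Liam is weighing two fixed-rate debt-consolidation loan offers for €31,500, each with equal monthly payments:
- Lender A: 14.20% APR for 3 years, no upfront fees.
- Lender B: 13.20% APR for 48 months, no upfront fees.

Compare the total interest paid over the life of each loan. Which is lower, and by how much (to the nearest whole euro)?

Lender A: monthly rate = 14.2%/12 = 0.0118333; payment = 31,500 × 0.0118333 / (1 − (1+0.0118333)^−36) = €1,079.66.
Total interest on Lender A = 36 × €1,079.66 − €31,500 = €7,367.76.
Lender B: monthly rate = 13.2%/12 = 0.0110000; payment = 31,500 × 0.0110000 / (1 − (1+0.0110000)^−48) = €848.20.
Total interest on Lender B = 48 × €848.20 − €31,500 = €9,213.60.
Lender A is lower by €1,845.84.

Lender A by €1,846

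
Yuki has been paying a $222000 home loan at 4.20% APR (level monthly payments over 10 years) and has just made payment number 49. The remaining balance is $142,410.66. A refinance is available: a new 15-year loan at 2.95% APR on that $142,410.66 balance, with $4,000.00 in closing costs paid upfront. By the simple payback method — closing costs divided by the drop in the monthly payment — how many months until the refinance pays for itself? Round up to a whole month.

4 months

Current payment = 222,000 × 4.2%/12 / (1 − (1+0.0035000)^−120) = $2,268.80.
Refinanced payment = 142,410.66 × 0.0024583 / (1 − (1+0.0024583)^−180) = $980.04.
Monthly savings = $2,268.80 − $980.04 = $1,288.76.
Break-even = $4,000.00 / $1,288.76 = 3.10 → 4 months.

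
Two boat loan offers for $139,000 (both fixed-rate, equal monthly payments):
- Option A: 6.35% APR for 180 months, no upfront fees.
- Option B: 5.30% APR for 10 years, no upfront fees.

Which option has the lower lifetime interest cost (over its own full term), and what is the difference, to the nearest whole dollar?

Option B by $36,520

Option A: at 6.35% the monthly rate is 0.0052917, so the payment is 139,000 × 0.0052917 / (1 − 1.0052917^−180) = $1,199.41.
Total interest on Option A = 180 × $1,199.41 − $139,000 = $76,893.80.
Option B: monthly rate = 5.3%/12 = 0.0044167; payment = 139,000 × 0.0044167 / (1 − (1+0.0044167)^−120) = $1,494.78.
Total interest on Option B = 120 × $1,494.78 − $139,000 = $40,373.60.
Option B is lower by $36,520.20.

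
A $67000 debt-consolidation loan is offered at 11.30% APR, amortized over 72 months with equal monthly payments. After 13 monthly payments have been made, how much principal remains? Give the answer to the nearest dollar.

$57,991

With monthly rate i = 11.3%/12 = 0.0094167, the balance after k of n payments is P · [(1+i)^n − (1+i)^k] / [(1+i)^n − 1].
(1+0.0094167)^72 = 1.96369450 and (1+0.0094167)^13 = 1.12957774, so the balance is 67,000 × (1.96369450 − 1.12957774) / (1.96369450 − 1) = $57,991.22.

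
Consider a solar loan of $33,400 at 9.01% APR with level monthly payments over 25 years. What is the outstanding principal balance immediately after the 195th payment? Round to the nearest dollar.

$20,327

With monthly rate i = 9.01%/12 = 0.0075083, the balance after k of n payments is P · [(1+i)^n − (1+i)^k] / [(1+i)^n − 1].
(1+0.0075083)^300 = 9.43178936 and (1+0.0075083)^195 = 4.30017530, so the balance is 33,400 × (9.43178936 − 4.30017530) / (9.43178936 − 1) = $20,327.35.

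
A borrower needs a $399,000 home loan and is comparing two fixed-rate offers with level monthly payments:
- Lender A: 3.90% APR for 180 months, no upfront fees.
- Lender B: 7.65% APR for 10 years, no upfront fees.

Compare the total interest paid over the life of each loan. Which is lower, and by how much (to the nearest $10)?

Lender A by $44,450

Lender A: at 3.90% the monthly rate is 0.0032500, so the payment is 399,000 × 0.0032500 / (1 − 1.0032500^−180) = $2,931.40.
Total interest on Lender A = 180 × $2,931.40 − $399,000 = $128,652.00.
Lender B: monthly rate = 7.65%/12 = 0.0063750; payment = 399,000 × 0.0063750 / (1 − (1+0.0063750)^−120) = $4,767.50.
Total interest on Lender B = 120 × $4,767.50 − $399,000 = $173,100.00.
Lender A is lower by $44,448.00.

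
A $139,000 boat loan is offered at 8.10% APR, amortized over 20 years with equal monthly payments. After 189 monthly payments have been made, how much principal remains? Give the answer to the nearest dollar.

$50,398

With monthly rate i = 8.1%/12 = 0.0067500, the balance after k of n payments is P · [(1+i)^n − (1+i)^k] / [(1+i)^n − 1].
(1+0.0067500)^240 = 5.02566096 and (1+0.0067500)^189 = 3.56606812, so the balance is 139,000 × (5.02566096 − 3.56606812) / (5.02566096 − 1) = $50,397.54.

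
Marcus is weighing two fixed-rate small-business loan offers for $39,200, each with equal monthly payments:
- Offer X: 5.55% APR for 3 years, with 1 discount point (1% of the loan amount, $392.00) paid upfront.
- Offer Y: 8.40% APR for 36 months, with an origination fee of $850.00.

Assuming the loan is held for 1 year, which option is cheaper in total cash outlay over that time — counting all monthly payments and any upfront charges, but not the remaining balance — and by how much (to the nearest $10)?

Offer X: at 5.55% the monthly rate is 0.0046250, so the payment is 39,200 × 0.0046250 / (1 − 1.0046250^−36) = $1,184.56.
Offer Y: monthly rate = 8.4%/12 = 0.0070000; payment = 39,200 × 0.0070000 / (1 − (1+0.0070000)^−36) = $1,235.63.
Over 12 months: Offer X costs 12 × $1,184.56 + $392.00 = $14,606.72; Offer Y costs 12 × $1,235.63 + $850.00 = $15,677.56.
Offer X is cheaper by $15,677.56 − $14,606.72 = $1,070.84.

Offer X by $1,070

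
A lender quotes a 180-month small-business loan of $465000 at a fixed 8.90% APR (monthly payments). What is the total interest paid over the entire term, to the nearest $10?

At 8.90% the monthly rate is 0.0074167, so the payment is 465,000 × 0.0074167 / (1 − 1.0074167^−180) = $4,688.72.
Total paid = 180 × $4,688.72 = $843,969.60; interest = $843,969.60 − $465,000 = $378,969.60.

$378,970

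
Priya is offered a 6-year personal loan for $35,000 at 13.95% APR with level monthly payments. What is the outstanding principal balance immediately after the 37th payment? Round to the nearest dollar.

$20,614

With monthly rate i = 13.95%/12 = 0.0116250, the balance after k of n payments is P · [(1+i)^n − (1+i)^k] / [(1+i)^n − 1].
(1+0.0116250)^72 = 2.29830597 and (1+0.0116250)^37 = 1.53364017, so the balance is 35,000 × (2.29830597 − 1.53364017) / (2.29830597 − 1) = $20,614.02.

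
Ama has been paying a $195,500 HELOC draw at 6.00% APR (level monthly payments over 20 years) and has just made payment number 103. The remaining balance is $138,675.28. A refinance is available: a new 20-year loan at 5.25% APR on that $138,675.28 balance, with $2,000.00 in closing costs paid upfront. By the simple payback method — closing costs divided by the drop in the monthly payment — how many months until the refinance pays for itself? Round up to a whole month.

Current payment = 195,500 × 6%/12 / (1 − (1+0.0050000)^−240) = $1,400.62.
Refinanced payment = 138,675.28 × 0.0043750 / (1 − (1+0.0043750)^−240) = $934.46.
Monthly savings = $1,400.62 − $934.46 = $466.16.
Break-even = $2,000.00 / $466.16 = 4.29 → 5 months.

5 months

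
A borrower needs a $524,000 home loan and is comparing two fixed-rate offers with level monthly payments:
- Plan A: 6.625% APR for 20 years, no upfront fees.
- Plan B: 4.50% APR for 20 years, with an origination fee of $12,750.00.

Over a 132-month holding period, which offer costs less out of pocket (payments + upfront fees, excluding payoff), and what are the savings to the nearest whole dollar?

Plan A: monthly rate = 6.625%/12 = 0.0055208; payment = 524,000 × 0.0055208 / (1 − (1+0.0055208)^−240) = $3,945.46.
Plan B: at 4.50% the monthly rate is 0.0037500, so the payment is 524,000 × 0.0037500 / (1 − 1.0037500^−240) = $3,315.08.
Over 132 months: Plan A costs 132 × $3,945.46 = $520,800.72; Plan B costs 132 × $3,315.08 + $12,750.00 = $450,340.56.
Plan B is cheaper by $520,800.72 − $450,340.56 = $70,460.16.

Plan B by $70,460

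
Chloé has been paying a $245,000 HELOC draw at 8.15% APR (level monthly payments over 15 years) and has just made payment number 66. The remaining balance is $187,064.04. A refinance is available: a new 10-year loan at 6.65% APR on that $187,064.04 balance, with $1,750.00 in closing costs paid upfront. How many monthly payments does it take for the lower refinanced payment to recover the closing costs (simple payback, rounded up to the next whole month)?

8 months

Current payment = 245,000 × 8.15%/12 / (1 − (1+0.0067917)^−180) = $2,362.61.
Refinanced payment = 187,064.04 × 0.0055417 / (1 − (1+0.0055417)^−120) = $2,138.38.
Monthly savings = $2,362.61 − $2,138.38 = $224.23.
Break-even = $1,750.00 / $224.23 = 7.80 → 8 months.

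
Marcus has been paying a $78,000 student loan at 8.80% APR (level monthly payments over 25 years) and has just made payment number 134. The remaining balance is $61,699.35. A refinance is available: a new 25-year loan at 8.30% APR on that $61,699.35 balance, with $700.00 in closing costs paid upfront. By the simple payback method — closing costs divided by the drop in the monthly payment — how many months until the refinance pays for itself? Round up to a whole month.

5 months

Current payment = 78,000 × 8.8%/12 / (1 − (1+0.0073333)^−300) = $643.92.
Refinanced payment = 61,699.35 × 0.0069167 / (1 − (1+0.0069167)^−300) = $488.53.
Monthly savings = $643.92 − $488.53 = $155.39.
Break-even = $700.00 / $155.39 = 4.50 → 5 months.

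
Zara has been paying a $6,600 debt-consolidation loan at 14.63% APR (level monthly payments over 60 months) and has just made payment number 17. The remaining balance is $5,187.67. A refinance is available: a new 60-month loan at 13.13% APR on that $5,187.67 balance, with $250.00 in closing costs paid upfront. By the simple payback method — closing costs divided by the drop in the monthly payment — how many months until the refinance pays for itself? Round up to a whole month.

7 months

Current payment = 6,600 × 14.63%/12 / (1 − (1+0.0121917)^−60) = $155.73.
Refinanced payment = 5,187.67 × 0.0109417 / (1 − (1+0.0109417)^−60) = $118.38.
Monthly savings = $155.73 − $118.38 = $37.35.
Break-even = $250.00 / $37.35 = 6.69 → 7 months.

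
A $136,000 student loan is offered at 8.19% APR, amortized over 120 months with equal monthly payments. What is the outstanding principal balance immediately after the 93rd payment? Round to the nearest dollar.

$40,898

With monthly rate i = 8.19%/12 = 0.0068250, the balance after k of n payments is P · [(1+i)^n − (1+i)^k] / [(1+i)^n − 1].
(1+0.0068250)^120 = 2.26192860 and (1+0.0068250)^93 = 1.88244000, so the balance is 136,000 × (2.26192860 − 1.88244000) / (2.26192860 − 1) = $40,898.07.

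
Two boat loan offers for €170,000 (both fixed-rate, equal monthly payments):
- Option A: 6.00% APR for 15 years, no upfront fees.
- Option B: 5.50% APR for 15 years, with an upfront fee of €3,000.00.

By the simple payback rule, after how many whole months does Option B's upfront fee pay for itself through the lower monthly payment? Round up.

66 months

Option A: at 6.00% the monthly rate is 0.0050000, so the payment is 170,000 × 0.0050000 / (1 − 1.0050000^−180) = €1,434.56.
Option B: at 5.50% the monthly rate is 0.0045833, so the payment is 170,000 × 0.0045833 / (1 − 1.0045833^−180) = €1,389.04.
Monthly savings = €1,434.56 − €1,389.04 = €45.52.
Break-even = €3,000.00 / €45.52 = 65.91 → 66 months.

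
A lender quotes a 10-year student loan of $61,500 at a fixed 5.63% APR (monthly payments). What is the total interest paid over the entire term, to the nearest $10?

At 5.63% the monthly rate is 0.0046917, so the payment is 61,500 × 0.0046917 / (1 − 1.0046917^−120) = $671.41.
Total paid = 120 × $671.41 = $80,569.20; interest = $80,569.20 − $61,500 = $19,069.20.

$19,070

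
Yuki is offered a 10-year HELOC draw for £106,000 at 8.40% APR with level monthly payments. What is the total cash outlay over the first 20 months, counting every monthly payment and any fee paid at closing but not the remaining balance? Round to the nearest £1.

At 8.40% the monthly rate is 0.0070000, so the payment is 106,000 × 0.0070000 / (1 − 1.0070000^−120) = £1,308.59.
Total outlay = 20 × £1,308.59 = £26,171.80.

£26,172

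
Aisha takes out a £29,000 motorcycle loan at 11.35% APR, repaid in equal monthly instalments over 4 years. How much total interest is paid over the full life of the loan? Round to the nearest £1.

£7,214

Monthly rate = 11.35%/12 = 0.0094583; payment = 29,000 × 0.0094583 / (1 − (1+0.0094583)^−48) = £754.46.
Total paid = 48 × £754.46 = £36,214.08; interest = £36,214.08 − £29,000 = £7,214.08.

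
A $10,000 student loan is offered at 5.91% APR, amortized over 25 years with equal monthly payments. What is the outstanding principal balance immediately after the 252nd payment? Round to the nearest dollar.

$2,725

With monthly rate i = 5.91%/12 = 0.0049250, the balance after k of n payments is P · [(1+i)^n − (1+i)^k] / [(1+i)^n − 1].
(1+0.0049250)^300 = 4.36611483 and (1+0.0049250)^252 = 3.44889465, so the balance is 10,000 × (4.36611483 − 3.44889465) / (4.36611483 − 1) = $2,724.86.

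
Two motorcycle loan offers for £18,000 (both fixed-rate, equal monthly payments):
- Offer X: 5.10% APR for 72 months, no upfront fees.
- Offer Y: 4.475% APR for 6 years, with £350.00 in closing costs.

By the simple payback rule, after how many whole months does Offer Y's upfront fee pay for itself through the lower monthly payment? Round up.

Offer X: at 5.10% the monthly rate is 0.0042500, so the payment is 18,000 × 0.0042500 / (1 − 1.0042500^−72) = £290.72.
Offer Y: at 4.475% the monthly rate is 0.0037292, so the payment is 18,000 × 0.0037292 / (1 − 1.0037292^−72) = £285.53.
Monthly savings = £290.72 − £285.53 = £5.19.
Break-even = £350.00 / £5.19 = 67.44 → 68 months.

68 months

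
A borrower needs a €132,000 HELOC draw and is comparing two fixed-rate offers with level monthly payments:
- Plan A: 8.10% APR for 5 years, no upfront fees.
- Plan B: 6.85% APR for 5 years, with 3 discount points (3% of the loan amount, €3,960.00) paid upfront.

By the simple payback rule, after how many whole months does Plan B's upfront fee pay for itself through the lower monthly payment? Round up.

51 months

Plan A: at 8.10% the monthly rate is 0.0067500, so the payment is 132,000 × 0.0067500 / (1 − 1.0067500^−60) = €2,682.81.
Plan B: monthly rate = 6.85%/12 = 0.0057083; payment = 132,000 × 0.0057083 / (1 − (1+0.0057083)^−60) = €2,604.43.
Monthly savings = €2,682.81 − €2,604.43 = €78.38.
Break-even = €3,960.00 / €78.38 = 50.52 → 51 months.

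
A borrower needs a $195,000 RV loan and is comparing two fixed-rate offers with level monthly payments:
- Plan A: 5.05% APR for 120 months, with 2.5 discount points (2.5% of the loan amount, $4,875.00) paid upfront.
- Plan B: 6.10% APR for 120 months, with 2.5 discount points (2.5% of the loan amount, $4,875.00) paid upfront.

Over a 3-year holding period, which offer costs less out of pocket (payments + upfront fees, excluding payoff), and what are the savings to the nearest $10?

Plan A by $3,660

Plan A: monthly rate = 5.05%/12 = 0.0042083; payment = 195,000 × 0.0042083 / (1 − (1+0.0042083)^−120) = $2,073.05.
Plan B: at 6.10% the monthly rate is 0.0050833, so the payment is 195,000 × 0.0050833 / (1 − 1.0050833^−120) = $2,174.71.
Over 36 months: Plan A costs 36 × $2,073.05 + $4,875.00 = $79,504.80; Plan B costs 36 × $2,174.71 + $4,875.00 = $83,164.56.
Plan A is cheaper by $83,164.56 − $79,504.80 = $3,659.76.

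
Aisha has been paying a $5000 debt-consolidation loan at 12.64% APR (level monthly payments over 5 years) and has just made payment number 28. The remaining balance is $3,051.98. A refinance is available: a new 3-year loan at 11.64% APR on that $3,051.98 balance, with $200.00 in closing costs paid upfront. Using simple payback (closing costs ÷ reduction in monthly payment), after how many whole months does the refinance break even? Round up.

17 months

Current payment = 5,000 × 12.64%/12 / (1 − (1+0.0105333)^−60) = $112.85.
Refinanced payment = 3,051.98 × 0.0097000 / (1 − (1+0.0097000)^−36) = $100.85.
Monthly savings = $112.85 − $100.85 = $12.00.
Break-even = $200.00 / $12.00 = 16.67 → 17 months.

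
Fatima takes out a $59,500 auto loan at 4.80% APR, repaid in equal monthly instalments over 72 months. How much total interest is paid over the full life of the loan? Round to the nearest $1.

$9,097

Monthly rate = 4.8%/12 = 0.0040000; payment = 59,500 × 0.0040000 / (1 − (1+0.0040000)^−72) = $952.73.
Total paid = 72 × $952.73 = $68,596.56; interest = $68,596.56 − $59,500 = $9,096.56.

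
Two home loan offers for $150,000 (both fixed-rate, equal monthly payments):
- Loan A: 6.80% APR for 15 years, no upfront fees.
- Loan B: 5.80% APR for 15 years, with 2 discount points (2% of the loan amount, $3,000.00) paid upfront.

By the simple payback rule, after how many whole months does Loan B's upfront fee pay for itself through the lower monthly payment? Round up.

37 months

Loan A: at 6.80% the monthly rate is 0.0056667, so the payment is 150,000 × 0.0056667 / (1 − 1.0056667^−180) = $1,331.53.
Loan B: monthly rate = 5.8%/12 = 0.0048333; payment = 150,000 × 0.0048333 / (1 − (1+0.0048333)^−180) = $1,249.63.
Monthly savings = $1,331.53 − $1,249.63 = $81.90.
Break-even = $3,000.00 / $81.90 = 36.63 → 37 months.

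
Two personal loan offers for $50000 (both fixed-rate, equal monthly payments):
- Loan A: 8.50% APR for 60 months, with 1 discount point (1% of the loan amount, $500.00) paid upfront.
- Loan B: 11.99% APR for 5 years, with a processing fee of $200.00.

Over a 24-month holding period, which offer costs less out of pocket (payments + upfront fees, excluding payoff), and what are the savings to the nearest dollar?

Loan A: at 8.50% the monthly rate is 0.0070833, so the payment is 50,000 × 0.0070833 / (1 − 1.0070833^−60) = $1,025.83.
Loan B: monthly rate = 11.99%/12 = 0.0099917; payment = 50,000 × 0.0099917 / (1 − (1+0.0099917)^−60) = $1,111.97.
Over 24 months: Loan A costs 24 × $1,025.83 + $500.00 = $25,119.92; Loan B costs 24 × $1,111.97 + $200.00 = $26,887.28.
Loan A is cheaper by $26,887.28 − $25,119.92 = $1,767.36.

Loan A by $1,767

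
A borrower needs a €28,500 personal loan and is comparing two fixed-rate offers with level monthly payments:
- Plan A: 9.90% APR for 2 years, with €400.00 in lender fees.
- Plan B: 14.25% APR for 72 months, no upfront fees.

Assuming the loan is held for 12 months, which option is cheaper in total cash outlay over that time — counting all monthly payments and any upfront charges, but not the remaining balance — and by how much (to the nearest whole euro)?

Plan A: monthly rate = 9.9%/12 = 0.0082500; payment = 28,500 × 0.0082500 / (1 − (1+0.0082500)^−24) = €1,313.82.
Plan B: at 14.25% the monthly rate is 0.0118750, so the payment is 28,500 × 0.0118750 / (1 − 1.0118750^−72) = €591.09.
Over 12 months: Plan A costs 12 × €1,313.82 + €400.00 = €16,165.84; Plan B costs 12 × €591.09 = €7,093.08.
Plan B is cheaper by €16,165.84 − €7,093.08 = €9,072.76.

Plan B by €9,073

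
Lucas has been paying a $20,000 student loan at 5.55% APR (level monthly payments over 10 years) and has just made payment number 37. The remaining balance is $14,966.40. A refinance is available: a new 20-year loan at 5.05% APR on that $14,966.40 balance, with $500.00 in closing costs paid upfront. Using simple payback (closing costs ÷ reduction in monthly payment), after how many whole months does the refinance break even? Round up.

Current payment = 20,000 × 5.55%/12 / (1 − (1+0.0046250)^−120) = $217.55.
Refinanced payment = 14,966.40 × 0.0042083 / (1 − (1+0.0042083)^−240) = $99.19.
Monthly savings = $217.55 − $99.19 = $118.36.
Break-even = $500.00 / $118.36 = 4.22 → 5 months.

5 months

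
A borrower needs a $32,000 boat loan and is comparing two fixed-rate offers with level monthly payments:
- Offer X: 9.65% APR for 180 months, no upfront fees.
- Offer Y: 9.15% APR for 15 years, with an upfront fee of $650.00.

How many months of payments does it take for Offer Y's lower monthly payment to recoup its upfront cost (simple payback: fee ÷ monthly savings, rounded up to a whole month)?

Offer X: at 9.65% the monthly rate is 0.0080417, so the payment is 32,000 × 0.0080417 / (1 − 1.0080417^−180) = $337.05.
Offer Y: monthly rate = 9.15%/12 = 0.0076250; payment = 32,000 × 0.0076250 / (1 − (1+0.0076250)^−180) = $327.43.
Monthly savings = $337.05 − $327.43 = $9.62.
Break-even = $650.00 / $9.62 = 67.57 → 68 months.

68 months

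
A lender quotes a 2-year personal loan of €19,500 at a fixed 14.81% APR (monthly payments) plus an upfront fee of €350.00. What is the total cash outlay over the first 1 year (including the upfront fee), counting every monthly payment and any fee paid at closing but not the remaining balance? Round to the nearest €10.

At 14.81% the monthly rate is 0.0123417, so the payment is 19,500 × 0.0123417 / (1 − 1.0123417^−24) = €943.73.
Total outlay = 12 × €943.73 + €350.00 = €11,674.76.

€11,670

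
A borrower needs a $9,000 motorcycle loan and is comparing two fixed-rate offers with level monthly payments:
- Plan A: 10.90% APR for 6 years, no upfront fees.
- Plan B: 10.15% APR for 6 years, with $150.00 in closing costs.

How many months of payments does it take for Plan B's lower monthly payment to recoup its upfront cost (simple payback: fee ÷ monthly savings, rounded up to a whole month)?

44 months

Plan A: monthly rate = 10.9%/12 = 0.0090833; payment = 9,000 × 0.0090833 / (1 − (1+0.0090833)^−72) = $170.85.
Plan B: at 10.15% the monthly rate is 0.0084583, so the payment is 9,000 × 0.0084583 / (1 − 1.0084583^−72) = $167.41.
Monthly savings = $170.85 − $167.41 = $3.44.
Break-even = $150.00 / $3.44 = 43.60 → 44 months.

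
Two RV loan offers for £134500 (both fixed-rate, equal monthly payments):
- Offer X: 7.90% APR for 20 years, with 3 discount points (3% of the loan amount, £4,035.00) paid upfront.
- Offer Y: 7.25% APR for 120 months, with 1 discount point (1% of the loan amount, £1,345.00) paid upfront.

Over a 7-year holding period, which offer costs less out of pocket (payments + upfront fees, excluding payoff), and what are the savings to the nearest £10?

Offer X: at 7.90% the monthly rate is 0.0065833, so the payment is 134,500 × 0.0065833 / (1 − 1.0065833^−240) = £1,116.66.
Offer Y: monthly rate = 7.25%/12 = 0.0060417; payment = 134,500 × 0.0060417 / (1 − (1+0.0060417)^−120) = £1,579.04.
Over 84 months: Offer X costs 84 × £1,116.66 + £4,035.00 = £97,834.44; Offer Y costs 84 × £1,579.04 + £1,345.00 = £133,984.36.
Offer X is cheaper by £133,984.36 − £97,834.44 = £36,149.92.

Offer X by £36,150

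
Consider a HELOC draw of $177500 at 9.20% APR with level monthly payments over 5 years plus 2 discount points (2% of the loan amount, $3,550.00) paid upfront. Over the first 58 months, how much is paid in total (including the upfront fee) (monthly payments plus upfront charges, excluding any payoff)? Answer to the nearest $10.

$218,260

At 9.20% the monthly rate is 0.0076667, so the payment is 177,500 × 0.0076667 / (1 − 1.0076667^−60) = $3,701.86.
Total outlay = 58 × $3,701.86 + $3,550.00 = $218,257.88.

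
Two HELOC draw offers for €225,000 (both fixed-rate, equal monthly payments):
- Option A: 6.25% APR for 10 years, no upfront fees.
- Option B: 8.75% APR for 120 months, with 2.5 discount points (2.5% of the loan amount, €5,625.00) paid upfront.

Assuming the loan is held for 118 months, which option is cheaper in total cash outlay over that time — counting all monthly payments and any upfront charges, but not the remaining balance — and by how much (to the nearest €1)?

Option A: monthly rate = 6.25%/12 = 0.0052083; payment = 225,000 × 0.0052083 / (1 − (1+0.0052083)^−120) = €2,526.30.
Option B: monthly rate = 8.75%/12 = 0.0072917; payment = 225,000 × 0.0072917 / (1 − (1+0.0072917)^−120) = €2,819.85.
Over 118 months: Option A costs 118 × €2,526.30 = €298,103.40; Option B costs 118 × €2,819.85 + €5,625.00 = €338,367.30.
Option A is cheaper by €338,367.30 − €298,103.40 = €40,263.90.

Option A by €40,264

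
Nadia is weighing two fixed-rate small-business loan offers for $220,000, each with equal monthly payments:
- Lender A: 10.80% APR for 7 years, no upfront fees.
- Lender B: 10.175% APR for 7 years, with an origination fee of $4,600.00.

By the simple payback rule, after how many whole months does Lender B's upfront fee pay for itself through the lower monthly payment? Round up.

65 months

Lender A: at 10.80% the monthly rate is 0.0090000, so the payment is 220,000 × 0.0090000 / (1 − 1.0090000^−84) = $3,743.84.
Lender B: monthly rate = 10.175%/12 = 0.0084792; payment = 220,000 × 0.0084792 / (1 − (1+0.0084792)^−84) = $3,672.18.
Monthly savings = $3,743.84 − $3,672.18 = $71.66.
Break-even = $4,600.00 / $71.66 = 64.19 → 65 months.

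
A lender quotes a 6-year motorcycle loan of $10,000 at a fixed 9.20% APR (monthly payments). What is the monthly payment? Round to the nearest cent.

At 9.20% the monthly rate is 0.0076667, so the payment is 10,000 × 0.0076667 / (1 − 1.0076667^−72) = $181.25.

$181.25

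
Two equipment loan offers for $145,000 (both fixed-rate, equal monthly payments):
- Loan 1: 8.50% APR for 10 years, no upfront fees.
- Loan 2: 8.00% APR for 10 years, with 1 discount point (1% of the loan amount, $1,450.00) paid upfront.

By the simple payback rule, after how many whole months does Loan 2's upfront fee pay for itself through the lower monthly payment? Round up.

38 months

Loan 1: monthly rate = 8.5%/12 = 0.0070833; payment = 145,000 × 0.0070833 / (1 − (1+0.0070833)^−120) = $1,797.79.
Loan 2: monthly rate = 8%/12 = 0.0066667; payment = 145,000 × 0.0066667 / (1 − (1+0.0066667)^−120) = $1,759.25.
Monthly savings = $1,797.79 − $1,759.25 = $38.54.
Break-even = $1,450.00 / $38.54 = 37.62 → 38 months.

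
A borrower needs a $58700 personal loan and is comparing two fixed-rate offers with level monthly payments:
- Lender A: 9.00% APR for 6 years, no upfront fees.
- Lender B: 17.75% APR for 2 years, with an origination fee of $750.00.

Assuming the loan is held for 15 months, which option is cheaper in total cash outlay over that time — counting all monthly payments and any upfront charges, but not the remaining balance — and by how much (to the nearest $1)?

Lender A by $28,730

Lender A: at 9.00% the monthly rate is 0.0075000, so the payment is 58,700 × 0.0075000 / (1 − 1.0075000^−72) = $1,058.10.
Lender B: at 17.75% the monthly rate is 0.0147917, so the payment is 58,700 × 0.0147917 / (1 − 1.0147917^−24) = $2,923.46.
Over 15 months: Lender A costs 15 × $1,058.10 = $15,871.50; Lender B costs 15 × $2,923.46 + $750.00 = $44,601.90.
Lender A is cheaper by $44,601.90 − $15,871.50 = $28,730.40.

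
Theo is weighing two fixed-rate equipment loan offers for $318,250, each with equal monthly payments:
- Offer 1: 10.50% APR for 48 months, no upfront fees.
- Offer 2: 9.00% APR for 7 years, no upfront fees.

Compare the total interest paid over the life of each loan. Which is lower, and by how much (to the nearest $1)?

Offer 1 by $38,992

Offer 1: at 10.50% the monthly rate is 0.0087500, so the payment is 318,250 × 0.0087500 / (1 − 1.0087500^−48) = $8,148.28.
Total interest on Offer 1 = 48 × $8,148.28 − $318,250 = $72,867.44.
Offer 2: monthly rate = 9%/12 = 0.0075000; payment = 318,250 × 0.0075000 / (1 − (1+0.0075000)^−84) = $5,120.35.
Total interest on Offer 2 = 84 × $5,120.35 − $318,250 = $111,859.40.
Offer 1 is lower by $38,991.96.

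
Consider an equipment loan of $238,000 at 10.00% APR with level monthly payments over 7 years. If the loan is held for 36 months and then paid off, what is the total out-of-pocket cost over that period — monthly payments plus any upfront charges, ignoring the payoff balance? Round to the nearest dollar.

Monthly rate = 10%/12 = 0.0083333; payment = 238,000 × 0.0083333 / (1 − (1+0.0083333)^−84) = $3,951.08.
Total outlay = 36 × $3,951.08 = $142,238.88.

$142,239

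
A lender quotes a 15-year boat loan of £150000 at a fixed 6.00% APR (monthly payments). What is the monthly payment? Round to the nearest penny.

£1,265.79

At 6.00% the monthly rate is 0.0050000, so the payment is 150,000 × 0.0050000 / (1 − 1.0050000^−180) = £1,265.79.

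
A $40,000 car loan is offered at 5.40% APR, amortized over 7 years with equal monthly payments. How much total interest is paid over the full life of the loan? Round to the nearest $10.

$8,120

At 5.40% the monthly rate is 0.0045000, so the payment is 40,000 × 0.0045000 / (1 − 1.0045000^−84) = $572.91.
Total paid = 84 × $572.91 = $48,124.44; interest = $48,124.44 − $40,000 = $8,124.44.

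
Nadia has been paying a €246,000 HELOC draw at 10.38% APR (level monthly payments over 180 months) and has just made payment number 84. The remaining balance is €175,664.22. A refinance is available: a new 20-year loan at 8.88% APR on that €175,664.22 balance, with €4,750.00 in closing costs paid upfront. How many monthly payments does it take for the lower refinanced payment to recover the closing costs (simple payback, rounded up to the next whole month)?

5 months

Current payment = 246,000 × 10.38%/12 / (1 − (1+0.0086500)^−180) = €2,701.01.
Refinanced payment = 175,664.22 × 0.0074000 / (1 − (1+0.0074000)^−240) = €1,566.96.
Monthly savings = €2,701.01 − €1,566.96 = €1,134.05.
Break-even = €4,750.00 / €1,134.05 = 4.19 → 5 months.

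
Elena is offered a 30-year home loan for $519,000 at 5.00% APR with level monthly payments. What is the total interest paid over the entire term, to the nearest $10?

At 5.00% the monthly rate is 0.0041667, so the payment is 519,000 × 0.0041667 / (1 − 1.0041667^−360) = $2,786.10.
Total paid = 360 × $2,786.10 = $1,002,996.00; interest = $1,002,996.00 − $519,000 = $483,996.00.

$484,000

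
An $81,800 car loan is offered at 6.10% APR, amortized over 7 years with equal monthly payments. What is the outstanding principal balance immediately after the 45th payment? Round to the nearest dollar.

With monthly rate i = 6.1%/12 = 0.0050833, the balance after k of n payments is P · [(1+i)^n − (1+i)^k] / [(1+i)^n − 1].
(1+0.0050833)^84 = 1.53099580 and (1+0.0050833)^45 = 1.25629958, so the balance is 81,800 × (1.53099580 − 1.25629958) / (1.53099580 − 1) = $42,317.00.

$42,317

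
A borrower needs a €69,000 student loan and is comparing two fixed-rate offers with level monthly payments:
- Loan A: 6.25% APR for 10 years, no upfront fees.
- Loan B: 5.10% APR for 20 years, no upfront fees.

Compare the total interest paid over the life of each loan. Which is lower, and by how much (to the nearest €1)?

Loan A: at 6.25% the monthly rate is 0.0052083, so the payment is 69,000 × 0.0052083 / (1 − 1.0052083^−120) = €774.73.
Total interest on Loan A = 120 × €774.73 − €69,000 = €23,967.60.
Loan B: at 5.10% the monthly rate is 0.0042500, so the payment is 69,000 × 0.0042500 / (1 − 1.0042500^−240) = €459.19.
Total interest on Loan B = 240 × €459.19 − €69,000 = €41,205.60.
Loan A is lower by €17,238.00.

Loan A by €17,238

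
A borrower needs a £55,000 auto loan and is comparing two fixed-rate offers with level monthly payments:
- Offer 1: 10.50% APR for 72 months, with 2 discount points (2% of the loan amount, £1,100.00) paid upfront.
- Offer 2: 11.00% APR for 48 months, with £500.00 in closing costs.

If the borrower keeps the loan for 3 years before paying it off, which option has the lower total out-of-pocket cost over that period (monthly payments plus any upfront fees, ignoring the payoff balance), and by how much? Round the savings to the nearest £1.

Offer 1: monthly rate = 10.5%/12 = 0.0087500; payment = 55,000 × 0.0087500 / (1 − (1+0.0087500)^−72) = £1,032.84.
Offer 2: monthly rate = 11%/12 = 0.0091667; payment = 55,000 × 0.0091667 / (1 − (1+0.0091667)^−48) = £1,421.50.
Over 36 months: Offer 1 costs 36 × £1,032.84 + £1,100.00 = £38,282.24; Offer 2 costs 36 × £1,421.50 + £500.00 = £51,674.00.
Offer 1 is cheaper by £51,674.00 − £38,282.24 = £13,391.76.

Offer 1 by £13,392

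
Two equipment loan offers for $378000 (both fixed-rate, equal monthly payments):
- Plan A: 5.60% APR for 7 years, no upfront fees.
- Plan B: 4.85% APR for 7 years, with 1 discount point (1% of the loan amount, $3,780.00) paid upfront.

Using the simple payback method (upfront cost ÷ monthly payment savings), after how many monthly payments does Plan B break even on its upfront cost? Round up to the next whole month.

Plan A: at 5.60% the monthly rate is 0.0046667, so the payment is 378,000 × 0.0046667 / (1 − 1.0046667^−84) = $5,449.84.
Plan B: monthly rate = 4.85%/12 = 0.0040417; payment = 378,000 × 0.0040417 / (1 − (1+0.0040417)^−84) = $5,316.02.
Monthly savings = $5,449.84 − $5,316.02 = $133.82.
Break-even = $3,780.00 / $133.82 = 28.25 → 29 months.

29 months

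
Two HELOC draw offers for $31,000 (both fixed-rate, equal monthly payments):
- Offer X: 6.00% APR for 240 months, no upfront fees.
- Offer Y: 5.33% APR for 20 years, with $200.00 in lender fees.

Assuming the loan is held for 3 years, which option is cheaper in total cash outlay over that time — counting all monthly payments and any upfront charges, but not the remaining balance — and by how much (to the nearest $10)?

Offer Y by $230

Offer X: at 6.00% the monthly rate is 0.0050000, so the payment is 31,000 × 0.0050000 / (1 − 1.0050000^−240) = $222.09.
Offer Y: at 5.33% the monthly rate is 0.0044417, so the payment is 31,000 × 0.0044417 / (1 − 1.0044417^−240) = $210.28.
Over 36 months: Offer X costs 36 × $222.09 = $7,995.24; Offer Y costs 36 × $210.28 + $200.00 = $7,770.08.
Offer Y is cheaper by $7,995.24 − $7,770.08 = $225.16.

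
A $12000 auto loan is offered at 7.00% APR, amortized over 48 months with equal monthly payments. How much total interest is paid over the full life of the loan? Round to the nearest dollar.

Monthly rate = 7%/12 = 0.0058333; payment = 12,000 × 0.0058333 / (1 − (1+0.0058333)^−48) = $287.35.
Total paid = 48 × $287.35 = $13,792.80; interest = $13,792.80 − $12,000 = $1,792.80.

$1,793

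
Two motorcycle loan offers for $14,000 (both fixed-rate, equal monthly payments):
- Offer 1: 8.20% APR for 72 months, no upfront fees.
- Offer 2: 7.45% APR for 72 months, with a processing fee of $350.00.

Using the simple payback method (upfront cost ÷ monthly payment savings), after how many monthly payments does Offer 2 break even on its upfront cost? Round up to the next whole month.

69 months

Offer 1: at 8.20% the monthly rate is 0.0068333, so the payment is 14,000 × 0.0068333 / (1 − 1.0068333^−72) = $246.83.
Offer 2: monthly rate = 7.45%/12 = 0.0062083; payment = 14,000 × 0.0062083 / (1 − (1+0.0062083)^−72) = $241.72.
Monthly savings = $246.83 − $241.72 = $5.11.
Break-even = $350.00 / $5.11 = 68.49 → 69 months.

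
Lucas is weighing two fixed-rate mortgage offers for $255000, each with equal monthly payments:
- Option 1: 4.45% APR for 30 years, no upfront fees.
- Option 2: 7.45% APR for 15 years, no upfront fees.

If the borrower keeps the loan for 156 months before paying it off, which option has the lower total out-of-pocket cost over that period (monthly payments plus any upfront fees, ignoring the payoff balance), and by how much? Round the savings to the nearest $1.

Option 1 by $167,257

Option 1: at 4.45% the monthly rate is 0.0037083, so the payment is 255,000 × 0.0037083 / (1 − 1.0037083^−360) = $1,284.48.
Option 2: at 7.45% the monthly rate is 0.0062083, so the payment is 255,000 × 0.0062083 / (1 − 1.0062083^−180) = $2,356.64.
Over 156 months: Option 1 costs 156 × $1,284.48 = $200,378.88; Option 2 costs 156 × $2,356.64 = $367,635.84.
Option 1 is cheaper by $367,635.84 − $200,378.88 = $167,256.96.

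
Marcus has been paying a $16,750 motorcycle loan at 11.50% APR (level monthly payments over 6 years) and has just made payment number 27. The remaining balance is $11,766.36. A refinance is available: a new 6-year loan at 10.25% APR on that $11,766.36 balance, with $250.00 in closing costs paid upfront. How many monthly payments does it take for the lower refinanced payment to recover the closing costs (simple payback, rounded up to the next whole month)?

3 months

Current payment = 16,750 × 11.5%/12 / (1 − (1+0.0095833)^−72) = $323.13.
Refinanced payment = 11,766.36 × 0.0085417 / (1 − (1+0.0085417)^−72) = $219.47.
Monthly savings = $323.13 − $219.47 = $103.66.
Break-even = $250.00 / $103.66 = 2.41 → 3 months.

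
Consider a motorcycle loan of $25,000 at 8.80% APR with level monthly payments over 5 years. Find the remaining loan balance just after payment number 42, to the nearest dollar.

$8,680

With monthly rate i = 8.8%/12 = 0.0073333, the balance after k of n payments is P · [(1+i)^n − (1+i)^k] / [(1+i)^n − 1].
(1+0.0073333)^60 = 1.55021636 and (1+0.0073333)^42 = 1.35917263, so the balance is 25,000 × (1.55021636 − 1.35917263) / (1.55021636 − 1) = $8,680.39.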